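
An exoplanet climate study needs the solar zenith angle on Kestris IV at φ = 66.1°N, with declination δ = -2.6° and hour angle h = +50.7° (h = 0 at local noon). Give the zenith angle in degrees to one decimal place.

θ_z = 77.6°

cos θ_z = sin φ sin δ + cos φ cos δ cos h = -0.041473 + 0.256345 = 0.214872.
θ_z = arccos(0.214872) = 77.6°.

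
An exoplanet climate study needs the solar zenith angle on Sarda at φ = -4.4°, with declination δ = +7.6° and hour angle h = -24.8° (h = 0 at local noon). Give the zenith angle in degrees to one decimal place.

cos θ_z = sin φ sin δ + cos φ cos δ cos h = -0.010147 + 0.897151 = 0.887004.
θ_z = arccos(0.887004) = 27.5°.

θ_z = 27.5°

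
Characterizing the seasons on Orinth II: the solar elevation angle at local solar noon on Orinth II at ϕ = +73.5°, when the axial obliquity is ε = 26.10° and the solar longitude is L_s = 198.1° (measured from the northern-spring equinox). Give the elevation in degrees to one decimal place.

8.6°

Solar declination: sin δ = sin ε · sin L_s = sin 26.10° × sin 198.1° = -0.13668, so δ = -7.856°.
At local noon the hour angle is zero, so the zenith angle equals |ϕ − δ| = |+73.5° − (-7.856°)| = 81.356°.
Elevation = 90° − 81.356° = 8.6°.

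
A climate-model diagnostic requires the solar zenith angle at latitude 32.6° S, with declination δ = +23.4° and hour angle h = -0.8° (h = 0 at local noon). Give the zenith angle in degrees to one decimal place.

θ_z = 56.0°

cos θ_z = sin φ sin δ + cos φ cos δ cos h = -0.213972 + 0.773089 = 0.559117.
θ_z = arccos(0.559117) = 56.0°.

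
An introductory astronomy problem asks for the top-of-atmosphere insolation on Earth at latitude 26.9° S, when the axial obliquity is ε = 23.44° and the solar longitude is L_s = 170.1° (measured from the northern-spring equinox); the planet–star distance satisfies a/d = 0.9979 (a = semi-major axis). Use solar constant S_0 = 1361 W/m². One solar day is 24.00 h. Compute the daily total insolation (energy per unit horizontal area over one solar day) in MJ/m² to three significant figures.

31.4 MJ/m²

Solar declination: sin δ = sin ε · sin L_s = sin 23.44° × sin 170.1° = 0.06839, so δ = +3.922°.
cos h₀ = −tan(-26.9°) tan(+3.922°) = 0.0348, h₀ = 1.5360 rad.
Bracket: h₀ sin ϕ sin δ + cos ϕ cos δ sin h₀ = 1.5360×-0.45243×0.06839 + 0.89180×0.99766×0.99940 = -0.047526 + 0.889179 = 0.841653.
Inverse-square distance factor (a/d)² = 0.9979² = 0.995804.
Q̄ = (S_0/π) × 0.995804 × [bracket] = (1361/π) × 0.995804 × 0.841653 = 363.09 W/m².
Daily total = Q̄ × 24.00 h × 3600 s/h = 363.09 × 24.00 × 3600 / 10⁶ = 31.37 MJ/m².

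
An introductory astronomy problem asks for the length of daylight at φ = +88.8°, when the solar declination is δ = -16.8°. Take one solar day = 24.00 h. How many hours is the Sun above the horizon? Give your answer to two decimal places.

0.00 h

cos H₀ = −tan φ · tan δ = 14.4134 ≥ 1, so the Sun never rises (polar night) and H₀ = 0.
Daylight = 2H₀/(2π) × 24.00 h = (0.0000/π) × 24.00 = 0.00 h.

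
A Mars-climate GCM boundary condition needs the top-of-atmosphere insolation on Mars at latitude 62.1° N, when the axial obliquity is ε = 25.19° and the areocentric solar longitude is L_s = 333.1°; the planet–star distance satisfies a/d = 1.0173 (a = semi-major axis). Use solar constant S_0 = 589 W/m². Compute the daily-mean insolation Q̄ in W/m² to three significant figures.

sin δ = sin 25.19° × sin 333.1° = -0.19257, so δ = -11.103°.
cos h₀ = −tan(+62.1°) tan(-11.103°) = 0.3706, h₀ = 1.1911 rad.
Bracket: h₀ sin ϕ sin δ + cos ϕ cos δ sin h₀ = 1.1911×0.88377×-0.19257 + 0.46793×0.98128×0.92878 = -0.202710 + 0.426468 = 0.223758.
Inverse-square distance factor (a/d)² = 1.0173² = 1.034899.
Q̄ = (S_0/π) × 1.034899 × [bracket] = (589/π) × 1.034899 × 0.223758 = 43.42 W/m².

Q̄ ≈ 43.4 W/m²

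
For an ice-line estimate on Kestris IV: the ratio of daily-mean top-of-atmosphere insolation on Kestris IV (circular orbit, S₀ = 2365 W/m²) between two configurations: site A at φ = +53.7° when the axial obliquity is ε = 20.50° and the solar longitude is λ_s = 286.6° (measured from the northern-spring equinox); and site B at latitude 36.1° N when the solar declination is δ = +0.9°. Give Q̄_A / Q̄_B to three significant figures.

— Configuration A (φ=+53.7°):
Solar declination: sin δ = sin ε · sin λ_s = sin 20.50° × sin 286.6° = -0.33561, so δ = -19.610°.
cos H₀ = −tan(+53.7°) tan(-19.610°) = 0.4850, H₀ = 1.0644 rad.
Bracket: H₀ sin φ sin δ + cos φ cos δ sin H₀ = 1.0644×0.80593×-0.33561 + 0.59201×0.94200×0.87451 = -0.287897 + 0.487691 = 0.199794.
Q̄ = (S₀/π) × [bracket] = (2365/π) × 0.199794 = 150.41 W/m².
— Configuration B (φ=+36.1°):
cos H₀ = −tan(+36.1°) tan(+0.900°) = -0.0115, H₀ = 1.5823 rad.
Bracket: H₀ sin φ sin δ + cos φ cos δ sin H₀ = 1.5823×0.58920×0.01571 + 0.80799×0.99988×0.99993 = 0.014646 + 0.807836 = 0.822482.
Q̄ = (S₀/π) × [bracket] = (2365/π) × 0.822482 = 619.17 W/m².
Ratio Q̄_A / Q̄_B = 150.41 / 619.17 = 0.2429.

Q̄_A / Q̄_B ≈ 0.243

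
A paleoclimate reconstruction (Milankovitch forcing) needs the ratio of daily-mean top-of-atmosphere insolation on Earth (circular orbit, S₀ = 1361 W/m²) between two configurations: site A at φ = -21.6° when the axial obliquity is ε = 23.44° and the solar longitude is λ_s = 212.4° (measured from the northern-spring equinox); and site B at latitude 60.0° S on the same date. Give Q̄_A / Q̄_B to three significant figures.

Q̄_A / Q̄_B ≈ 1.27

— Configuration A (φ=-21.6°):
Solar declination: sin δ = sin ε · sin λ_s = sin 23.44° × sin 212.4° = -0.21315, so δ = -12.307°.
cos H₀ = −tan(-21.6°) tan(-12.307°) = -0.0864, H₀ = 1.6573 rad.
Bracket: H₀ sin φ sin δ + cos φ cos δ sin H₀ = 1.6573×-0.36812×-0.21315 + 0.92978×0.97702×0.99626 = 0.130040 + 0.905016 = 1.035056.
Q̄ = (S₀/π) × [bracket] = (1361/π) × 1.035056 = 448.41 W/m².
— Configuration B (φ=-60.0°):
cos H₀ = −tan(-60.0°) tan(-12.307°) = -0.3779, H₀ = 1.9583 rad.
Bracket: H₀ sin φ sin δ + cos φ cos δ sin H₀ = 1.9583×-0.86603×-0.21315 + 0.50000×0.97702×0.92586 = 0.361491 + 0.452292 = 0.813783.
Q̄ = (S₀/π) × [bracket] = (1361/π) × 0.813783 = 352.55 W/m².
Ratio Q̄_A / Q̄_B = 448.41 / 352.55 = 1.272.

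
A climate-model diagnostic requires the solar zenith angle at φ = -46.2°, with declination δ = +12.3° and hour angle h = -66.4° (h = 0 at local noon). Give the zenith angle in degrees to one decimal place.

θ_z = 83.3°

cos θ_z = sin φ sin δ + cos φ cos δ cos h = -0.153757 + 0.270738 = 0.116981.
θ_z = arccos(0.116981) = 83.3°.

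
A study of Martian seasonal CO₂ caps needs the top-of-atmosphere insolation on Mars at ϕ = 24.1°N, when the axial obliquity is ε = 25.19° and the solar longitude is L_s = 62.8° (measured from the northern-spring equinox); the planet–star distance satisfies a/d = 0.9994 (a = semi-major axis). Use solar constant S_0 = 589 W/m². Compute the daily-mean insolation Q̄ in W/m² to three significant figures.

Solar declination: sin δ = sin ε · sin L_s = sin 25.19° × sin 62.8° = 0.37855, so δ = +22.244°.
cos h₀ = −tan(+24.1°) tan(+22.244°) = -0.1830, h₀ = 1.7548 rad.
Bracket: h₀ sin ϕ sin δ + cos ϕ cos δ sin h₀ = 1.7548×0.40833×0.37855 + 0.91283×0.92558×0.98312 = 0.271245 + 0.830635 = 1.101880.
Inverse-square distance factor (a/d)² = 0.9994² = 0.998800.
Q̄ = (S_0/π) × 0.998800 × [bracket] = (589/π) × 0.998800 × 1.101880 = 206.3 W/m².

Q̄ ≈ 206 W/m²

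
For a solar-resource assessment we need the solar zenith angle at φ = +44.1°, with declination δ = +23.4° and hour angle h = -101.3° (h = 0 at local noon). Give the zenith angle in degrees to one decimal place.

θ_z = 81.5°

cos θ_z = sin φ sin δ + cos φ cos δ cos h = 0.276380 + -0.129141 = 0.147239.
θ_z = arccos(0.147239) = 81.5°.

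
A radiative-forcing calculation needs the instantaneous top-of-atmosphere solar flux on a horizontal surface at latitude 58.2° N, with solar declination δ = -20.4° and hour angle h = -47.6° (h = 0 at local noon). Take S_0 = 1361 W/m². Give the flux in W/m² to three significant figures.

50.1 W/m²

cos θ_z = sin ϕ sin δ + cos ϕ cos δ cos h = -0.296249 + 0.333042 = 0.036793.
Flux = S_0 · cos θ_z = 1361 × 0.036793 = 50.08 W/m².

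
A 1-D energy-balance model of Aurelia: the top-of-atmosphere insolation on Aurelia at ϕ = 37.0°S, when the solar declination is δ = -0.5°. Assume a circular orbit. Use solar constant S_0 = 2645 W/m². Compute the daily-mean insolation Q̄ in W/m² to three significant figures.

Q̄ ≈ 679 W/m²

cos h₀ = −tan(-37.0°) tan(-0.500°) = -0.0066, h₀ = 1.5774 rad.
Bracket: h₀ sin ϕ sin δ + cos ϕ cos δ sin h₀ = 1.5774×-0.60182×-0.00873 + 0.79864×0.99996×0.99998 = 0.008287 + 0.798592 = 0.806879.
Q̄ = (S_0/π) × [bracket] = (2645/π) × 0.806879 = 679.3 W/m².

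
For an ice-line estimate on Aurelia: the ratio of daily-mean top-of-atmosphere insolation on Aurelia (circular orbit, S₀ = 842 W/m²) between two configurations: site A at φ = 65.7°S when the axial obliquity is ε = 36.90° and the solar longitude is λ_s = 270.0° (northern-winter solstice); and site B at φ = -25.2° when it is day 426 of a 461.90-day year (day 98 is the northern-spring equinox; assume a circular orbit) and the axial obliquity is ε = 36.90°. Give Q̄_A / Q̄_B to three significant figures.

Q̄_A / Q̄_B ≈ 1.47

— Configuration A (φ=-65.7°):
Solar declination: sin δ = sin ε · sin λ_s = sin 36.90° × sin 270.0° = -0.60042, so δ = -36.900°.
cos H₀ = −tan(-65.7°) tan(-36.900°) = -1.6629 ≤ −1 ⇒ polar day, H₀ = π.
Bracket: H₀ sin φ sin δ + cos φ cos δ sin H₀ = 3.1416×-0.91140×-0.60042 + 0.41151×0.79968×0.00000 = 1.719155 + 0.000000 = 1.719155.
Q̄ = (S₀/π) × [bracket] = (842/π) × 1.719155 = 460.76 W/m².
— Configuration B (φ=-25.2°):
Solar longitude: λ_s = 360° × (426 − 98)/461.90 = 255.640°.
sin δ = sin 36.90° × sin 255.640° = -0.58166, so δ = -35.567°.
cos H₀ = −tan(-25.2°) tan(-35.567°) = -0.3365, H₀ = 1.9140 rad.
Bracket: H₀ sin φ sin δ + cos φ cos δ sin H₀ = 1.9140×-0.42578×-0.58166 + 0.90483×0.81343×0.94169 = 0.474020 + 0.693099 = 1.167119.
Q̄ = (S₀/π) × [bracket] = (842/π) × 1.167119 = 312.81 W/m².
Ratio Q̄_A / Q̄_B = 460.76 / 312.81 = 1.473.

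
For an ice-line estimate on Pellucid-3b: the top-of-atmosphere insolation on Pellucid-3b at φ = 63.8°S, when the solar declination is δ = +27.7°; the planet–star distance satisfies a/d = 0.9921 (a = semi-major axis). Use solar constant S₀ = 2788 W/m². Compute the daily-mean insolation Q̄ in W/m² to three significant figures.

cos H₀ = −tan(-63.8°) tan(+27.700°) = 1.0670 ≥ 1 ⇒ polar night, H₀ = 0 and Q̄ = 0.
Inverse-square distance factor (a/d)² = 0.9921² = 0.984262.

Q̄ ≈ 0.00 W/m²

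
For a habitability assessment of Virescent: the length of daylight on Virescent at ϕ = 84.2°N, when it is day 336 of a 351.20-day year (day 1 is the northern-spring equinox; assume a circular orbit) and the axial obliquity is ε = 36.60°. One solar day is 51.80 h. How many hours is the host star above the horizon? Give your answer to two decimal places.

Solar longitude: L_s = 360° × (336 − 1)/351.20 = 343.394°.
sin δ = sin 36.60° × sin 343.394° = -0.17039, so δ = -9.811°.
cos h₀ = −tan ϕ · tan δ = 1.7024 ≥ 1, so the host star never rises (polar night) and h₀ = 0.
Daylight = 2h₀/(2π) × 51.80 h = (0.0000/π) × 51.80 = 0.00 h.

0.00 h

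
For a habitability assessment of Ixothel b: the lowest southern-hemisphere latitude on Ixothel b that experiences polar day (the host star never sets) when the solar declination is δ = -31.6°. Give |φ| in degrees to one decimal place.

|φ| = 58.4°

Polar day requires cos H₀ = −tan φ tan δ ≤ −1, i.e. tan φ tan δ ≥ 1.
The boundary is |tan φ| · |tan δ| = 1, so |φ| = 90° − |δ| = 90° − 31.6° = 58.4° in the southern hemisphere.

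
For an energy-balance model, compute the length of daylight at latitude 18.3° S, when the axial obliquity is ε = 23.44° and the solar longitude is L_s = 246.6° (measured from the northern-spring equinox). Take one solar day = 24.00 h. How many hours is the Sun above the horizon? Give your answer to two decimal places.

Solar declination: sin δ = sin ε · sin L_s = sin 23.44° × sin 246.6° = -0.36507, so δ = -21.412°.
cos h₀ = −tan ϕ · tan δ = −tan(-18.3°) × tan(-21.412°) = -0.1297, so h₀ = 1.7008 rad = 97.45°.
Daylight = 2h₀/(2π) × 24.00 h = (1.7008/π) × 24.00 = 12.99 h.

12.99 h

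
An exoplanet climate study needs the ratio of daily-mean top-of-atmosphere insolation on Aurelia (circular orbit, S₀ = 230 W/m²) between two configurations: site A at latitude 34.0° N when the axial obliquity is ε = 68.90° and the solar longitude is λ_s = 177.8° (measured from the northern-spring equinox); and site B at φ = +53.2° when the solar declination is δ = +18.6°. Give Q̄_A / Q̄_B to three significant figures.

Q̄_A / Q̄_B ≈ 0.837

— Configuration A (φ=+34.0°):
Solar declination: sin δ = sin ε · sin λ_s = sin 68.90° × sin 177.8° = 0.03581, so δ = +2.052°.
cos H₀ = −tan(+34.0°) tan(+2.052°) = -0.0242, H₀ = 1.5950 rad.
Bracket: H₀ sin φ sin δ + cos φ cos δ sin H₀ = 1.5950×0.55919×0.03581 + 0.82904×0.99936×0.99971 = 0.031939 + 0.828269 = 0.860208.
Q̄ = (S₀/π) × [bracket] = (230/π) × 0.860208 = 62.977 W/m².
— Configuration B (φ=+53.2°):
cos H₀ = −tan(+53.2°) tan(+18.600°) = -0.4499, H₀ = 2.0374 rad.
Bracket: H₀ sin φ sin δ + cos φ cos δ sin H₀ = 2.0374×0.80073×0.31896 + 0.59902×0.94777×0.89310 = 0.520354 + 0.507043 = 1.027397.
Q̄ = (S₀/π) × [bracket] = (230/π) × 1.027397 = 75.217 W/m².
Ratio Q̄_A / Q̄_B = 62.977 / 75.217 = 0.8373.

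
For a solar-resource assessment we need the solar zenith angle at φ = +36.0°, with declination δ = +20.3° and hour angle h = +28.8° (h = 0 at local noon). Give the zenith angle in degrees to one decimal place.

cos θ_z = sin φ sin δ + cos φ cos δ cos h = 0.203924 + 0.664914 = 0.868838.
θ_z = arccos(0.868838) = 29.7°.

θ_z = 29.7°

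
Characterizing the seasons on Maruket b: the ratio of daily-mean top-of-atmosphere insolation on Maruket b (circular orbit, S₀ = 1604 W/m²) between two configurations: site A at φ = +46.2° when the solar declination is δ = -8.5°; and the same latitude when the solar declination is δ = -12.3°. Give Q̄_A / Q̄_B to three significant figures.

Q̄_A / Q̄_B ≈ 1.16

— Configuration A (φ=+46.2°):
cos H₀ = −tan(+46.2°) tan(-8.500°) = 0.1558, H₀ = 1.4143 rad.
Bracket: H₀ sin φ sin δ + cos φ cos δ sin H₀ = 1.4143×0.72176×-0.14781 + 0.69214×0.98902×0.98778 = -0.150882 + 0.676175 = 0.525293.
Q̄ = (S₀/π) × [bracket] = (1604/π) × 0.525293 = 268.20 W/m².
— Configuration B (φ=+46.2°):
cos H₀ = −tan(+46.2°) tan(-12.300°) = 0.2274, H₀ = 1.3414 rad.
Bracket: H₀ sin φ sin δ + cos φ cos δ sin H₀ = 1.3414×0.72176×-0.21303 + 0.69214×0.97705×0.97381 = -0.206249 + 0.658544 = 0.452295.
Q̄ = (S₀/π) × [bracket] = (1604/π) × 0.452295 = 230.93 W/m².
Ratio Q̄_A / Q̄_B = 268.20 / 230.93 = 1.161.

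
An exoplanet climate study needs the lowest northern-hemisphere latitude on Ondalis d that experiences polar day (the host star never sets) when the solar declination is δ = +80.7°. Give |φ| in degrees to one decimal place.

Polar day requires cos H₀ = −tan φ tan δ ≤ −1, i.e. tan φ tan δ ≥ 1.
The boundary is |tan φ| · |tan δ| = 1, so |φ| = 90° − |δ| = 90° − 80.7° = 9.3° in the northern hemisphere.

|φ| = 9.3°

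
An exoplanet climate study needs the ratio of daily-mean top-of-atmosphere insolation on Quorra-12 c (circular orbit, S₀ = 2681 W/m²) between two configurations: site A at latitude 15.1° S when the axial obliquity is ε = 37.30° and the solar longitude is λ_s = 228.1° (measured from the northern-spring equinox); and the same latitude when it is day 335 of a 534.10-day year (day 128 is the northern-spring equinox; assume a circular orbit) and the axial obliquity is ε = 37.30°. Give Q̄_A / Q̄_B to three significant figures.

— Configuration A (φ=-15.1°):
Solar declination: sin δ = sin ε · sin λ_s = sin 37.30° × sin 228.1° = -0.45104, so δ = -26.811°.
cos H₀ = −tan(-15.1°) tan(-26.811°) = -0.1364, H₀ = 1.7076 rad.
Bracket: H₀ sin φ sin δ + cos φ cos δ sin H₀ = 1.7076×-0.26050×-0.45104 + 0.96547×0.89250×0.99066 = 0.200636 + 0.853634 = 1.054270.
Q̄ = (S₀/π) × [bracket] = (2681/π) × 1.054270 = 899.70 W/m².
— Configuration B (φ=-15.1°):
Solar longitude: λ_s = 360° × (335 − 128)/534.10 = 139.524°.
sin δ = sin 37.30° × sin 139.524° = 0.39336, so δ = +23.164°.
cos H₀ = −tan(-15.1°) tan(+23.164°) = 0.1154, H₀ = 1.4551 rad.
Bracket: H₀ sin φ sin δ + cos φ cos δ sin H₀ = 1.4551×-0.26050×0.39336 + 0.96547×0.91938×0.99331 = -0.149105 + 0.881696 = 0.732591.
Q̄ = (S₀/π) × [bracket] = (2681/π) × 0.732591 = 625.18 W/m².
Ratio Q̄_A / Q̄_B = 899.70 / 625.18 = 1.439.

Q̄_A / Q̄_B ≈ 1.44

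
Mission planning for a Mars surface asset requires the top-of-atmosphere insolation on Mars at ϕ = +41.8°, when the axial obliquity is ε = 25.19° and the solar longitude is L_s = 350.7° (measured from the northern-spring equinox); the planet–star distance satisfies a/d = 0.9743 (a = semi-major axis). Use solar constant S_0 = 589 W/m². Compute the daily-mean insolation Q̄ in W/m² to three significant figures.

Q̄ ≈ 120 W/m²

Solar declination: sin δ = sin ε · sin L_s = sin 25.19° × sin 350.7° = -0.06878, so δ = -3.944°.
cos h₀ = −tan(+41.8°) tan(-3.944°) = 0.0616, h₀ = 1.5091 rad.
Bracket: h₀ sin ϕ sin δ + cos ϕ cos δ sin h₀ = 1.5091×0.66653×-0.06878 + 0.74548×0.99763×0.99810 = -0.069183 + 0.742300 = 0.673117.
Inverse-square distance factor (a/d)² = 0.9743² = 0.949260.
Q̄ = (S_0/π) × 0.949260 × [bracket] = (589/π) × 0.949260 × 0.673117 = 119.8 W/m².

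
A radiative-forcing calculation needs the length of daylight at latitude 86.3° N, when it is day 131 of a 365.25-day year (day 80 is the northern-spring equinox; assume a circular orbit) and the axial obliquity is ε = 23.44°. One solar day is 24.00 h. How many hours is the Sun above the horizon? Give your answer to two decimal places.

24.00 h

Solar longitude: L_s = 360° × (131 − 80)/365.25 = 50.267°.
sin δ = sin 23.44° × sin 50.267° = 0.30591, so δ = +17.813°.
Sunrise equation: cos h₀ = −tan ϕ · tan δ = -4.9688 ≤ −1, so the Sun never sets (polar day) and h₀ = π.
Daylight = 2h₀/(2π) × 24.00 h = (3.1416/π) × 24.00 = 24.00 h.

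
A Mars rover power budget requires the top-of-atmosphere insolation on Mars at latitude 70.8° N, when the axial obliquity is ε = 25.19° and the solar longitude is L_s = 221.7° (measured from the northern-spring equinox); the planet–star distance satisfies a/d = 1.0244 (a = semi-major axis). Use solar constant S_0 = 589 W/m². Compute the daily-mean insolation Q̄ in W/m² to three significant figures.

Solar declination: sin δ = sin ε · sin L_s = sin 25.19° × sin 221.7° = -0.28314, so δ = -16.447°.
cos h₀ = −tan(+70.8°) tan(-16.447°) = 0.8477, h₀ = 0.5591 rad.
Bracket: h₀ sin ϕ sin δ + cos ϕ cos δ sin h₀ = 0.5591×0.94438×-0.28314 + 0.32887×0.95908×0.53040 = -0.149499 + 0.167295 = 0.017796.
Inverse-square distance factor (a/d)² = 1.0244² = 1.049395.
Q̄ = (S_0/π) × 1.049395 × [bracket] = (589/π) × 1.049395 × 0.017796 = 3.501 W/m².

Q̄ ≈ 3.50 W/m²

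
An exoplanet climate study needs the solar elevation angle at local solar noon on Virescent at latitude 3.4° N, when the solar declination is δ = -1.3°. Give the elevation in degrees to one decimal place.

85.3°

At local noon the hour angle is zero, so the zenith angle equals |ϕ − δ| = |+3.4° − (-1.300°)| = 4.700°.
Elevation = 90° − 4.700° = 85.3°.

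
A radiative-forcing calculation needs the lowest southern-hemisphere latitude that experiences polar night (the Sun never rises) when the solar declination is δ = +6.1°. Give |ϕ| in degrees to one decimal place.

|ϕ| = 83.9°

Polar night requires cos h₀ = −tan ϕ tan δ ≥ 1, i.e. tan ϕ tan δ ≤ −1.
The boundary is |tan ϕ| · |tan δ| = 1, so |ϕ| = 90° − |δ| = 90° − 6.1° = 83.9° in the southern hemisphere.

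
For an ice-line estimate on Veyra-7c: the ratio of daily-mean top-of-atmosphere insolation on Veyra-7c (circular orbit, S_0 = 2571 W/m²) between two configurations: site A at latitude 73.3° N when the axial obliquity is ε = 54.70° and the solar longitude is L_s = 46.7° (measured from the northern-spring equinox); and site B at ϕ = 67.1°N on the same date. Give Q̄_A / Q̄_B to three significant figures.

Q̄_A / Q̄_B ≈ 1.04

— Configuration A (ϕ=+73.3°):
Solar declination: sin δ = sin ε · sin L_s = sin 54.70° × sin 46.7° = 0.59396, so δ = +36.439°.
cos h₀ = −tan(+73.3°) tan(+36.439°) = -2.4609 ≤ −1 ⇒ polar day, h₀ = π.
Bracket: h₀ sin ϕ sin δ + cos ϕ cos δ sin h₀ = 3.1416×0.95782×0.59396 + 0.28736×0.80449×0.00000 = 1.787277 + 0.000000 = 1.787277.
Q̄ = (S_0/π) × [bracket] = (2571/π) × 1.787277 = 1462.7 W/m².
— Configuration B (ϕ=+67.1°):
cos h₀ = −tan(+67.1°) tan(+36.439°) = -1.7478 ≤ −1 ⇒ polar day, h₀ = π.
Bracket: h₀ sin ϕ sin δ + cos ϕ cos δ sin h₀ = 3.1416×0.92119×0.59396 + 0.38912×0.80449×0.00000 = 1.718926 + 0.000000 = 1.718926.
Q̄ = (S_0/π) × [bracket] = (2571/π) × 1.718926 = 1406.7 W/m².
Ratio Q̄_A / Q̄_B = 1462.7 / 1406.7 = 1.040.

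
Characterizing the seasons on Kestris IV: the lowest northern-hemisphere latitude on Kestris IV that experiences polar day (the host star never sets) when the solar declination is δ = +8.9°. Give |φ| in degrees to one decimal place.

|φ| = 81.1°

Polar day requires cos H₀ = −tan φ tan δ ≤ −1, i.e. tan φ tan δ ≥ 1.
The boundary is |tan φ| · |tan δ| = 1, so |φ| = 90° − |δ| = 90° − 8.9° = 81.1° in the northern hemisphere.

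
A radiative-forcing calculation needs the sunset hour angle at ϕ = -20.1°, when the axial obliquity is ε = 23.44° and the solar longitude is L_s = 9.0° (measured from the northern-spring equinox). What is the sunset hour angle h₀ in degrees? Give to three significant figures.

Solar declination: sin δ = sin ε · sin L_s = sin 23.44° × sin 9.0° = 0.06223, so δ = +3.568°.
cos h₀ = −tan ϕ · tan δ = −tan(-20.1°) × tan(+3.568°) = 0.0228, so h₀ = 1.5480 rad = 88.69°.

h₀ = 88.7°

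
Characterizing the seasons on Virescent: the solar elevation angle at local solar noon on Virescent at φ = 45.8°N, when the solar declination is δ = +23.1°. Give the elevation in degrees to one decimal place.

At local noon the hour angle is zero, so the zenith angle equals |φ − δ| = |+45.8° − (+23.100°)| = 22.700°.
Elevation = 90° − 22.700° = 67.3°.

67.3°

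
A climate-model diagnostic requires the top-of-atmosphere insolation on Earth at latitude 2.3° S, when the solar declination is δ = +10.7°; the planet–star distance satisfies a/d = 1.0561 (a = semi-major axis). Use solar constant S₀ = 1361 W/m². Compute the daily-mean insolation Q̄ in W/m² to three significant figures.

Q̄ ≈ 469 W/m²

cos H₀ = −tan(-2.3°) tan(+10.700°) = 0.0076, H₀ = 1.5632 rad.
Bracket: H₀ sin φ sin δ + cos φ cos δ sin H₀ = 1.5632×-0.04013×0.18567 + 0.99919×0.98261×0.99997 = -0.011647 + 0.981785 = 0.970138.
Inverse-square distance factor (a/d)² = 1.0561² = 1.115347.
Q̄ = (S₀/π) × 1.115347 × [bracket] = (1361/π) × 1.115347 × 0.970138 = 468.8 W/m².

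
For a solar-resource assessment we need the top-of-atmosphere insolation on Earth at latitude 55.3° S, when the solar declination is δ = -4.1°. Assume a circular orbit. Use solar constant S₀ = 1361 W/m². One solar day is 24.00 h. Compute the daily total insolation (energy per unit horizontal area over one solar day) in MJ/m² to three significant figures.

cos H₀ = −tan(-55.3°) tan(-4.100°) = -0.1035, H₀ = 1.6745 rad.
Bracket: H₀ sin φ sin δ + cos φ cos δ sin H₀ = 1.6745×-0.82214×-0.07150 + 0.56928×0.99744×0.99463 = 0.098432 + 0.564773 = 0.663205.
Q̄ = (S₀/π) × [bracket] = (1361/π) × 0.663205 = 287.31 W/m².
Daily total = Q̄ × 24.00 h × 3600 s/h = 287.31 × 24.00 × 3600 / 10⁶ = 24.82 MJ/m².

24.8 MJ/m²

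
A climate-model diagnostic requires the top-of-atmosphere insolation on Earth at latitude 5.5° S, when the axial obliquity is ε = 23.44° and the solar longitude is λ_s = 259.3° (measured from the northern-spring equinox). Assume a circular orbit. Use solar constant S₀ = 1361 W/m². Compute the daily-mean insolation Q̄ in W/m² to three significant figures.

Q̄ ≈ 423 W/m²

Solar declination: sin δ = sin ε · sin λ_s = sin 23.44° × sin 259.3° = -0.39087, so δ = -23.009°.
cos H₀ = −tan(-5.5°) tan(-23.009°) = -0.0409, H₀ = 1.6117 rad.
Bracket: H₀ sin φ sin δ + cos φ cos δ sin H₀ = 1.6117×-0.09585×-0.39087 + 0.99540×0.92045×0.99916 = 0.060382 + 0.915446 = 0.975828.
Q̄ = (S₀/π) × [bracket] = (1361/π) × 0.975828 = 422.7 W/m².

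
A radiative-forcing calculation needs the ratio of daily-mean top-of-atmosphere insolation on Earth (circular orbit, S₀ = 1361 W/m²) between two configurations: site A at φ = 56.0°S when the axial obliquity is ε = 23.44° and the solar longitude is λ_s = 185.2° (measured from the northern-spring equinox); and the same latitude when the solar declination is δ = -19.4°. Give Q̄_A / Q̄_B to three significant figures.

Q̄_A / Q̄_B ≈ 0.587

— Configuration A (φ=-56.0°):
Solar declination: sin δ = sin ε · sin λ_s = sin 23.44° × sin 185.2° = -0.03605, so δ = -2.066°.
cos H₀ = −tan(-56.0°) tan(-2.066°) = -0.0535, H₀ = 1.6243 rad.
Bracket: H₀ sin φ sin δ + cos φ cos δ sin H₀ = 1.6243×-0.82904×-0.03605 + 0.55919×0.99935×0.99857 = 0.048545 + 0.558027 = 0.606572.
Q̄ = (S₀/π) × [bracket] = (1361/π) × 0.606572 = 262.78 W/m².
— Configuration B (φ=-56.0°):
cos H₀ = −tan(-56.0°) tan(-19.400°) = -0.5221, H₀ = 2.1201 rad.
Bracket: H₀ sin φ sin δ + cos φ cos δ sin H₀ = 2.1201×-0.82904×-0.33216 + 0.55919×0.94322×0.85289 = 0.583820 + 0.449848 = 1.033668.
Q̄ = (S₀/π) × [bracket] = (1361/π) × 1.033668 = 447.81 W/m².
Ratio Q̄_A / Q̄_B = 262.78 / 447.81 = 0.5868.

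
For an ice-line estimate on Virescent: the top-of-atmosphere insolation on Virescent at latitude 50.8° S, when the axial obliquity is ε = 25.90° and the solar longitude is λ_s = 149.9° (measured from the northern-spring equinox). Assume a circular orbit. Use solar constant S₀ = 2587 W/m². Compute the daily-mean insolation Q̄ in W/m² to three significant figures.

Solar declination: sin δ = sin ε · sin λ_s = sin 25.90° × sin 149.9° = 0.21906, so δ = +12.654°.
cos H₀ = −tan(-50.8°) tan(+12.654°) = 0.2753, H₀ = 1.2919 rad.
Bracket: H₀ sin φ sin δ + cos φ cos δ sin H₀ = 1.2919×-0.77494×0.21906 + 0.63203×0.97571×0.96136 = -0.219311 + 0.592850 = 0.373539.
Q̄ = (S₀/π) × [bracket] = (2587/π) × 0.373539 = 307.6 W/m².

Q̄ ≈ 308 W/m²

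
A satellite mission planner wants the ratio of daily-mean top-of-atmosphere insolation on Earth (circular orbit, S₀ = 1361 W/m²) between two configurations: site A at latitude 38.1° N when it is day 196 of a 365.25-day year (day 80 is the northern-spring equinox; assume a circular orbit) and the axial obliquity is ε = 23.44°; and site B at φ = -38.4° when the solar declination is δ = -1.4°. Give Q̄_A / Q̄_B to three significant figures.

— Configuration A (φ=+38.1°):
Solar longitude: λ_s = 360° × (196 − 80)/365.25 = 114.333°.
sin δ = sin 23.44° × sin 114.333° = 0.36245, so δ = +21.251°.
cos H₀ = −tan(+38.1°) tan(+21.251°) = -0.3049, H₀ = 1.8807 rad.
Bracket: H₀ sin φ sin δ + cos φ cos δ sin H₀ = 1.8807×0.61704×0.36245 + 0.78694×0.93200×0.95237 = 0.420611 + 0.698495 = 1.119106.
Q̄ = (S₀/π) × [bracket] = (1361/π) × 1.119106 = 484.82 W/m².
— Configuration B (φ=-38.4°):
cos H₀ = −tan(-38.4°) tan(-1.400°) = -0.0194, H₀ = 1.5902 rad.
Bracket: H₀ sin φ sin δ + cos φ cos δ sin H₀ = 1.5902×-0.62115×-0.02443 + 0.78369×0.99970×0.99981 = 0.024131 + 0.783306 = 0.807437.
Q̄ = (S₀/π) × [bracket] = (1361/π) × 0.807437 = 349.80 W/m².
Ratio Q̄_A / Q̄_B = 484.82 / 349.80 = 1.386.

Q̄_A / Q̄_B ≈ 1.39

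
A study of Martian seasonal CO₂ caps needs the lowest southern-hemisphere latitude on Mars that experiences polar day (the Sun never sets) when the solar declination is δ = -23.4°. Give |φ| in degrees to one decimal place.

Polar day requires cos H₀ = −tan φ tan δ ≤ −1, i.e. tan φ tan δ ≥ 1.
The boundary is |tan φ| · |tan δ| = 1, so |φ| = 90° − |δ| = 90° − 23.4° = 66.6° in the southern hemisphere.

|φ| = 66.6°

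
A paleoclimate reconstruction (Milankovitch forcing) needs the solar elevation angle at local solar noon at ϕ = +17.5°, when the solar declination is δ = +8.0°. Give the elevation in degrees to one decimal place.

80.5°

At local noon the hour angle is zero, so the zenith angle equals |ϕ − δ| = |+17.5° − (+8.000°)| = 9.500°.
Elevation = 90° − 9.500° = 80.5°.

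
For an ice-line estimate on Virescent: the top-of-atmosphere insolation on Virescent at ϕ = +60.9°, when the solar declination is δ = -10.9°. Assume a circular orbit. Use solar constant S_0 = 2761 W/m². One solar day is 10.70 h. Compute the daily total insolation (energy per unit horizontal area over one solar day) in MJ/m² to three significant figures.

cos h₀ = −tan(+60.9°) tan(-10.900°) = 0.3460, h₀ = 1.2175 rad.
Bracket: h₀ sin ϕ sin δ + cos ϕ cos δ sin h₀ = 1.2175×0.87377×-0.18910 + 0.48634×0.98196×0.93824 = -0.201167 + 0.448072 = 0.246905.
Q̄ = (S_0/π) × [bracket] = (2761/π) × 0.246905 = 216.99 W/m².
Daily total = Q̄ × 10.70 h × 3600 s/h = 216.99 × 10.70 × 3600 / 10⁶ = 8.358 MJ/m².

8.36 MJ/m²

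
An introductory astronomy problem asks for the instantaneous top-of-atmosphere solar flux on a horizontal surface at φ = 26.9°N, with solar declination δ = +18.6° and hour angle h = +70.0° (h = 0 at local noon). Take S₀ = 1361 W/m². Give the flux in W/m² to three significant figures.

590 W/m²

cos θ_z = sin φ sin δ + cos φ cos δ cos h = 0.144308 + 0.289081 = 0.433389.
Flux = S₀ · cos θ_z = 1361 × 0.433389 = 589.8 W/m².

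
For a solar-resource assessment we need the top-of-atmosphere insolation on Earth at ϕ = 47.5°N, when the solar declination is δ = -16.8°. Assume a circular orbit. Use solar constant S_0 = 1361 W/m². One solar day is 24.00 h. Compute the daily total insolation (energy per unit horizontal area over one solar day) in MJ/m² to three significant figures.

13.0 MJ/m²

cos h₀ = −tan(+47.5°) tan(-16.800°) = 0.3295, h₀ = 1.2350 rad.
Bracket: h₀ sin ϕ sin δ + cos ϕ cos δ sin h₀ = 1.2350×0.73728×-0.28903 + 0.67559×0.95732×0.94416 = -0.263174 + 0.610641 = 0.347467.
Q̄ = (S_0/π) × [bracket] = (1361/π) × 0.347467 = 150.53 W/m².
Daily total = Q̄ × 24.00 h × 3600 s/h = 150.53 × 24.00 × 3600 / 10⁶ = 13.01 MJ/m².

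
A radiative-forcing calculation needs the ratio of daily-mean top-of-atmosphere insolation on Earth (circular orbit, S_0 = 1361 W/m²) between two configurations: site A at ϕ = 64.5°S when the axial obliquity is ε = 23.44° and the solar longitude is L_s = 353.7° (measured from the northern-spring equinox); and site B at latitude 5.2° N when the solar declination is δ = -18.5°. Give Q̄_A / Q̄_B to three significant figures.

— Configuration A (ϕ=-64.5°):
Solar declination: sin δ = sin ε · sin L_s = sin 23.44° × sin 353.7° = -0.04365, so δ = -2.502°.
cos h₀ = −tan(-64.5°) tan(-2.502°) = -0.0916, h₀ = 1.6625 rad.
Bracket: h₀ sin ϕ sin δ + cos ϕ cos δ sin h₀ = 1.6625×-0.90259×-0.04365 + 0.43051×0.99905×0.99580 = 0.065499 + 0.428295 = 0.493794.
Q̄ = (S_0/π) × [bracket] = (1361/π) × 0.493794 = 213.92 W/m².
— Configuration B (ϕ=+5.2°):
cos h₀ = −tan(+5.2°) tan(-18.500°) = 0.0305, h₀ = 1.5403 rad.
Bracket: h₀ sin ϕ sin δ + cos ϕ cos δ sin h₀ = 1.5403×0.09063×-0.31730 + 0.99588×0.94832×0.99954 = -0.044294 + 0.943978 = 0.899684.
Q̄ = (S_0/π) × [bracket] = (1361/π) × 0.899684 = 389.76 W/m².
Ratio Q̄_A / Q̄_B = 213.92 / 389.76 = 0.5489.

Q̄_A / Q̄_B ≈ 0.549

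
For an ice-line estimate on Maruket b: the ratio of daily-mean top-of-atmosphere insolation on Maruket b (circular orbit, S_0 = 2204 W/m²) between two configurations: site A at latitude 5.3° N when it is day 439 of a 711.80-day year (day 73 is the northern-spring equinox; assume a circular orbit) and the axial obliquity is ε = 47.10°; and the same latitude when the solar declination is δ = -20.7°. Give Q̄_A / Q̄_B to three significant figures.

Q̄_A / Q̄_B ≈ 1.12

— Configuration A (ϕ=+5.3°):
Solar longitude: L_s = 360° × (439 − 73)/711.80 = 185.108°.
sin δ = sin 47.10° × sin 185.108° = -0.06522, so δ = -3.740°.
cos h₀ = −tan(+5.3°) tan(-3.740°) = 0.0061, h₀ = 1.5647 rad.
Bracket: h₀ sin ϕ sin δ + cos ϕ cos δ sin h₀ = 1.5647×0.09237×-0.06522 + 0.99572×0.99787×0.99998 = -0.009426 + 0.993579 = 0.984153.
Q̄ = (S_0/π) × [bracket] = (2204/π) × 0.984153 = 690.44 W/m².
— Configuration B (ϕ=+5.3°):
cos h₀ = −tan(+5.3°) tan(-20.700°) = 0.0351, h₀ = 1.5357 rad.
Bracket: h₀ sin ϕ sin δ + cos ϕ cos δ sin h₀ = 1.5357×0.09237×-0.35347 + 0.99572×0.93544×0.99939 = -0.050141 + 0.930868 = 0.880727.
Q̄ = (S_0/π) × [bracket] = (2204/π) × 0.880727 = 617.88 W/m².
Ratio Q̄_A / Q̄_B = 690.44 / 617.88 = 1.117.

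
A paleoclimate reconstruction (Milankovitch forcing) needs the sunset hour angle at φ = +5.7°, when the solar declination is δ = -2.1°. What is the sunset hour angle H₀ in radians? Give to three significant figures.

H₀ = 1.57 rad

cos H₀ = −tan φ · tan δ = −tan(+5.7°) × tan(-2.100°) = 0.0037, so H₀ = 1.5671 rad = 89.79°.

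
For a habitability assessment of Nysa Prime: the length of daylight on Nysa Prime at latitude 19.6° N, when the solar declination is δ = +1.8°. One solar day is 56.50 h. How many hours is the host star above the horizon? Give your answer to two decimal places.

cos H₀ = −tan φ · tan δ = −tan(+19.6°) × tan(+1.800°) = -0.0112, so H₀ = 1.5820 rad = 90.64°.
Daylight = 2H₀/(2π) × 56.50 h = (1.5820/π) × 56.50 = 28.45 h.

28.45 h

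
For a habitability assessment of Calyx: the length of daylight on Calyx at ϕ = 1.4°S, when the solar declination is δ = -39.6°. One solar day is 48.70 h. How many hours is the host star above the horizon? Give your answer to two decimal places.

cos h₀ = −tan ϕ · tan δ = −tan(-1.4°) × tan(-39.600°) = -0.0202, so h₀ = 1.5910 rad = 91.16°.
Daylight = 2h₀/(2π) × 48.70 h = (1.5910/π) × 48.70 = 24.66 h.

24.66 h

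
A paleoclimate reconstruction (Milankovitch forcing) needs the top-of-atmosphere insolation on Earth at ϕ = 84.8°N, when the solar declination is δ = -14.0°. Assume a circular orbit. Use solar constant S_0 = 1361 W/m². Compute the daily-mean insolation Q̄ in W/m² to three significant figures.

cos h₀ = −tan(+84.8°) tan(-14.000°) = 2.7397 ≥ 1 ⇒ polar night, h₀ = 0 and Q̄ = 0.

Q̄ ≈ 0.00 W/m²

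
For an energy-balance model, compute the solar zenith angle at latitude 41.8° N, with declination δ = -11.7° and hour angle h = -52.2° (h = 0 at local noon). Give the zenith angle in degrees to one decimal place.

θ_z = 71.8°

cos θ_z = sin φ sin δ + cos φ cos δ cos h = -0.135164 + 0.447414 = 0.312250.
θ_z = arccos(0.312250) = 71.8°.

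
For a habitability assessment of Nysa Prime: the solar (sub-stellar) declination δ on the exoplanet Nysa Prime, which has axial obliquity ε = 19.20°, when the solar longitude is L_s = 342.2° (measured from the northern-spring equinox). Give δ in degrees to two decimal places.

δ = -5.77°

sin δ = sin ε · sin L_s = sin 19.20° × sin 342.2° = -0.100533.
δ = arcsin(-0.100533) = -5.77°.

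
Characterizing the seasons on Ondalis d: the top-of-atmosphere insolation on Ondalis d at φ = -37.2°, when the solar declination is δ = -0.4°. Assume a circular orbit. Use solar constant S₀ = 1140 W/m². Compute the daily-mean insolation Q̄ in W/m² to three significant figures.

cos H₀ = −tan(-37.2°) tan(-0.400°) = -0.0053, H₀ = 1.5761 rad.
Bracket: H₀ sin φ sin δ + cos φ cos δ sin H₀ = 1.5761×-0.60460×-0.00698 + 0.79653×0.99998×0.99999 = 0.006651 + 0.796506 = 0.803157.
Q̄ = (S₀/π) × [bracket] = (1140/π) × 0.803157 = 291.4 W/m².

Q̄ ≈ 291 W/m²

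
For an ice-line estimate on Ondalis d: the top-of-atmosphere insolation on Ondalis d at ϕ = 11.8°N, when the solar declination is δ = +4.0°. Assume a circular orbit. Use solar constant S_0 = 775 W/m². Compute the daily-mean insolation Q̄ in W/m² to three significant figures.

Q̄ ≈ 246 W/m²

cos h₀ = −tan(+11.8°) tan(+4.000°) = -0.0146, h₀ = 1.5854 rad.
Bracket: h₀ sin ϕ sin δ + cos ϕ cos δ sin h₀ = 1.5854×0.20450×0.06976 + 0.97887×0.99756×0.99989 = 0.022617 + 0.976374 = 0.998991.
Q̄ = (S_0/π) × [bracket] = (775/π) × 0.998991 = 246.4 W/m².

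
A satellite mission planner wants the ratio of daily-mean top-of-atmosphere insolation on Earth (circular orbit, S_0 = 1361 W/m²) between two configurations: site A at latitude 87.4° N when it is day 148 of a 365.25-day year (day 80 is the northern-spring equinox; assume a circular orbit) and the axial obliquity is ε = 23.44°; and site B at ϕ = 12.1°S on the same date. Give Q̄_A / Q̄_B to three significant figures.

Q̄_A / Q̄_B ≈ 1.45

— Configuration A (ϕ=+87.4°):
Solar longitude: L_s = 360° × (148 − 80)/365.25 = 67.023°.
sin δ = sin 23.44° × sin 67.023° = 0.36623, so δ = +21.483°.
cos h₀ = −tan(+87.4°) tan(+21.483°) = -8.6671 ≤ −1 ⇒ polar day, h₀ = π.
Bracket: h₀ sin ϕ sin δ + cos ϕ cos δ sin h₀ = 3.1416×0.99897×0.36623 + 0.04536×0.93053×0.00000 = 1.149363 + 0.000000 = 1.149363.
Q̄ = (S_0/π) × [bracket] = (1361/π) × 1.149363 = 497.93 W/m².
— Configuration B (ϕ=-12.1°):
cos h₀ = −tan(-12.1°) tan(+21.483°) = 0.0844, h₀ = 1.4863 rad.
Bracket: h₀ sin ϕ sin δ + cos ϕ cos δ sin h₀ = 1.4863×-0.20962×0.36623 + 0.97778×0.93053×0.99643 = -0.114102 + 0.906605 = 0.792503.
Q̄ = (S_0/π) × [bracket] = (1361/π) × 0.792503 = 343.33 W/m².
Ratio Q̄_A / Q̄_B = 497.93 / 343.33 = 1.450.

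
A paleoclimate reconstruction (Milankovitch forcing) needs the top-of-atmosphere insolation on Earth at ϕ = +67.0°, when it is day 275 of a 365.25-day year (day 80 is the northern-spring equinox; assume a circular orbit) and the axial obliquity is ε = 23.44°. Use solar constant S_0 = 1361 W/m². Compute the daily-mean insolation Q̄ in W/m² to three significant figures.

Solar longitude: L_s = 360° × (275 − 80)/365.25 = 192.197°.
sin δ = sin 23.44° × sin 192.197° = -0.08404, so δ = -4.821°.
cos h₀ = −tan(+67.0°) tan(-4.821°) = 0.1987, h₀ = 1.3708 rad.
Bracket: h₀ sin ϕ sin δ + cos ϕ cos δ sin h₀ = 1.3708×0.92050×-0.08404 + 0.39073×0.99646×0.98006 = -0.106043 + 0.381583 = 0.275540.
Q̄ = (S_0/π) × [bracket] = (1361/π) × 0.275540 = 119.4 W/m².

Q̄ ≈ 119 W/m²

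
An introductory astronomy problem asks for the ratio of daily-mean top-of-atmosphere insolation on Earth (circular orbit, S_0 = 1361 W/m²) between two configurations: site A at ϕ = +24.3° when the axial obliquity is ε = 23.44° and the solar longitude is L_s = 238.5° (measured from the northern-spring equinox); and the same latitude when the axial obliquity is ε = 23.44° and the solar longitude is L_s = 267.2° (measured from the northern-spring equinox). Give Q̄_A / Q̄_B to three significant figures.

Q̄_A / Q̄_B ≈ 1.09

— Configuration A (ϕ=+24.3°):
Solar declination: sin δ = sin ε · sin L_s = sin 23.44° × sin 238.5° = -0.33917, so δ = -19.826°.
cos h₀ = −tan(+24.3°) tan(-19.826°) = 0.1628, h₀ = 1.4073 rad.
Bracket: h₀ sin ϕ sin δ + cos ϕ cos δ sin h₀ = 1.4073×0.41151×-0.33917 + 0.91140×0.94072×0.98666 = -0.196419 + 0.845935 = 0.649516.
Q̄ = (S_0/π) × [bracket] = (1361/π) × 0.649516 = 281.38 W/m².
— Configuration B (ϕ=+24.3°):
Solar declination: sin δ = sin ε · sin L_s = sin 23.44° × sin 267.2° = -0.39731, so δ = -23.410°.
cos h₀ = −tan(+24.3°) tan(-23.410°) = 0.1955, h₀ = 1.3740 rad.
Bracket: h₀ sin ϕ sin δ + cos ϕ cos δ sin h₀ = 1.3740×0.41151×-0.39731 + 0.91140×0.91768×0.98071 = -0.224645 + 0.820240 = 0.595595.
Q̄ = (S_0/π) × [bracket] = (1361/π) × 0.595595 = 258.02 W/m².
Ratio Q̄_A / Q̄_B = 281.38 / 258.02 = 1.091.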